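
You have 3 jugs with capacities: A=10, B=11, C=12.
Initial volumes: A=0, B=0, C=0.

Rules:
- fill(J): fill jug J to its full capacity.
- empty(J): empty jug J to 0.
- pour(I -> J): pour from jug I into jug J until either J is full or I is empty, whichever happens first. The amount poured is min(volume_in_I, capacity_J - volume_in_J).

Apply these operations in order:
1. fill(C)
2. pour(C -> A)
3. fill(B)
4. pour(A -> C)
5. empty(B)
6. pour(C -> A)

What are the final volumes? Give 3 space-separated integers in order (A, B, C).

Step 1: fill(C) -> (A=0 B=0 C=12)
Step 2: pour(C -> A) -> (A=10 B=0 C=2)
Step 3: fill(B) -> (A=10 B=11 C=2)
Step 4: pour(A -> C) -> (A=0 B=11 C=12)
Step 5: empty(B) -> (A=0 B=0 C=12)
Step 6: pour(C -> A) -> (A=10 B=0 C=2)

Answer: 10 0 2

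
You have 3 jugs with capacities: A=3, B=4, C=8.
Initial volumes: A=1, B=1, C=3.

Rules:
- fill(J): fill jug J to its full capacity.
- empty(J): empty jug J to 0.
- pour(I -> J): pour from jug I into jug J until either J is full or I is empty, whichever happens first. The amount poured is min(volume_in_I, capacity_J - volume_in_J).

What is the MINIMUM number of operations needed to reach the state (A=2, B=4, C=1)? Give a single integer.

BFS from (A=1, B=1, C=3). One shortest path:
  1. fill(A) -> (A=3 B=1 C=3)
  2. pour(B -> C) -> (A=3 B=0 C=4)
  3. pour(A -> B) -> (A=0 B=3 C=4)
  4. pour(C -> A) -> (A=3 B=3 C=1)
  5. pour(A -> B) -> (A=2 B=4 C=1)
Reached target in 5 moves.

Answer: 5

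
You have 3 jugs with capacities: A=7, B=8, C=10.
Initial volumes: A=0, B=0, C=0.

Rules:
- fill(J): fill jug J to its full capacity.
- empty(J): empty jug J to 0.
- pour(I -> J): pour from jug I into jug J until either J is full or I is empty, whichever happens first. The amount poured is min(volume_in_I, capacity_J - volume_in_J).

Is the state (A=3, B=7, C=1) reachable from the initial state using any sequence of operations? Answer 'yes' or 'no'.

Answer: no

Derivation:
BFS explored all 414 reachable states.
Reachable set includes: (0,0,0), (0,0,1), (0,0,2), (0,0,3), (0,0,4), (0,0,5), (0,0,6), (0,0,7), (0,0,8), (0,0,9), (0,0,10), (0,1,0) ...
Target (A=3, B=7, C=1) not in reachable set → no.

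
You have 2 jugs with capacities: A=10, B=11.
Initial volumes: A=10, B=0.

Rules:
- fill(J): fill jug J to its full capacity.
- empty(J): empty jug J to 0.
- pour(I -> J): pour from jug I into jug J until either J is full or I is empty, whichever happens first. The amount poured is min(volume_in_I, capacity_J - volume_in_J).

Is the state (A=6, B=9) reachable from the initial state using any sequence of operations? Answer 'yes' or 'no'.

Answer: no

Derivation:
BFS explored all 42 reachable states.
Reachable set includes: (0,0), (0,1), (0,2), (0,3), (0,4), (0,5), (0,6), (0,7), (0,8), (0,9), (0,10), (0,11) ...
Target (A=6, B=9) not in reachable set → no.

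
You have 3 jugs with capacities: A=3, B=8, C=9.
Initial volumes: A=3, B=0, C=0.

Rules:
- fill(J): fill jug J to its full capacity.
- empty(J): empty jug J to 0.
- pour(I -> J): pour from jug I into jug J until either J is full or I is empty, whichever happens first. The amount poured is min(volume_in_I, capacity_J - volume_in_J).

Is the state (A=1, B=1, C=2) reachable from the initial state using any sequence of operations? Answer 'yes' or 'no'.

BFS explored all 248 reachable states.
Reachable set includes: (0,0,0), (0,0,1), (0,0,2), (0,0,3), (0,0,4), (0,0,5), (0,0,6), (0,0,7), (0,0,8), (0,0,9), (0,1,0), (0,1,1) ...
Target (A=1, B=1, C=2) not in reachable set → no.

Answer: no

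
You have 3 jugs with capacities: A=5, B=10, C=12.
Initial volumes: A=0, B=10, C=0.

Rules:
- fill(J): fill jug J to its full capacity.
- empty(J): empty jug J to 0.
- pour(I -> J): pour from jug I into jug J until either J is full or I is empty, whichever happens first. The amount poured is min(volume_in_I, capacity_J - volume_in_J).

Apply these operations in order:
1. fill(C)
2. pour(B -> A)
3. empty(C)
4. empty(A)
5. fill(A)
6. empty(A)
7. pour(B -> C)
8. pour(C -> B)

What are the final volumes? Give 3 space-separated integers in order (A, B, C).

Answer: 0 5 0

Derivation:
Step 1: fill(C) -> (A=0 B=10 C=12)
Step 2: pour(B -> A) -> (A=5 B=5 C=12)
Step 3: empty(C) -> (A=5 B=5 C=0)
Step 4: empty(A) -> (A=0 B=5 C=0)
Step 5: fill(A) -> (A=5 B=5 C=0)
Step 6: empty(A) -> (A=0 B=5 C=0)
Step 7: pour(B -> C) -> (A=0 B=0 C=5)
Step 8: pour(C -> B) -> (A=0 B=5 C=0)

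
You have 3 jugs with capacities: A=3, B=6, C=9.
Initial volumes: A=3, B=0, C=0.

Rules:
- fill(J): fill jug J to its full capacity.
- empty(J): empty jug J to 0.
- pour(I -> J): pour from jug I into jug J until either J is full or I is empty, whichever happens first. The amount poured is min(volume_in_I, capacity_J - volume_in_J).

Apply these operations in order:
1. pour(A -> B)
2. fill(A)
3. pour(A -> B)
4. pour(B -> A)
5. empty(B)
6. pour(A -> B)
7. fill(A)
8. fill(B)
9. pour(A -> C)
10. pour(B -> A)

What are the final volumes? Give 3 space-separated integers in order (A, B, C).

Step 1: pour(A -> B) -> (A=0 B=3 C=0)
Step 2: fill(A) -> (A=3 B=3 C=0)
Step 3: pour(A -> B) -> (A=0 B=6 C=0)
Step 4: pour(B -> A) -> (A=3 B=3 C=0)
Step 5: empty(B) -> (A=3 B=0 C=0)
Step 6: pour(A -> B) -> (A=0 B=3 C=0)
Step 7: fill(A) -> (A=3 B=3 C=0)
Step 8: fill(B) -> (A=3 B=6 C=0)
Step 9: pour(A -> C) -> (A=0 B=6 C=3)
Step 10: pour(B -> A) -> (A=3 B=3 C=3)

Answer: 3 3 3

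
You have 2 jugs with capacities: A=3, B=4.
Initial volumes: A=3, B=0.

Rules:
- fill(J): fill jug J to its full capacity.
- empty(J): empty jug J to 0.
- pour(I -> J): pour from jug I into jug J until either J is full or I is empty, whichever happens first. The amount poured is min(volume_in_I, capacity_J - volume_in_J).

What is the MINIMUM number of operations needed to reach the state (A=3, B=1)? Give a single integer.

BFS from (A=3, B=0). One shortest path:
  1. empty(A) -> (A=0 B=0)
  2. fill(B) -> (A=0 B=4)
  3. pour(B -> A) -> (A=3 B=1)
Reached target in 3 moves.

Answer: 3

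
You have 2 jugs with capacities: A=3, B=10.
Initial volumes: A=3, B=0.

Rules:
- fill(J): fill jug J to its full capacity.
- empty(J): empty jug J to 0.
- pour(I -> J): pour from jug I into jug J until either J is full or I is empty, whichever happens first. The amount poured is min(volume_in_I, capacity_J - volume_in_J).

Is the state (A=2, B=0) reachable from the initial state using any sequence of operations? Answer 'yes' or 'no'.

Answer: yes

Derivation:
BFS from (A=3, B=0):
  1. pour(A -> B) -> (A=0 B=3)
  2. fill(A) -> (A=3 B=3)
  3. pour(A -> B) -> (A=0 B=6)
  4. fill(A) -> (A=3 B=6)
  5. pour(A -> B) -> (A=0 B=9)
  6. fill(A) -> (A=3 B=9)
  7. pour(A -> B) -> (A=2 B=10)
  8. empty(B) -> (A=2 B=0)
Target reached → yes.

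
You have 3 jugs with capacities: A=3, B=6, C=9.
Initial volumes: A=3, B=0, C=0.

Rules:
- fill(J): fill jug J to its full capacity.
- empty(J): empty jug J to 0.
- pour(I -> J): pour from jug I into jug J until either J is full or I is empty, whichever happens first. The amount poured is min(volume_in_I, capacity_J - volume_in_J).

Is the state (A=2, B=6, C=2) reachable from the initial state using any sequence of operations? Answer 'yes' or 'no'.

Answer: no

Derivation:
BFS explored all 24 reachable states.
Reachable set includes: (0,0,0), (0,0,3), (0,0,6), (0,0,9), (0,3,0), (0,3,3), (0,3,6), (0,3,9), (0,6,0), (0,6,3), (0,6,6), (0,6,9) ...
Target (A=2, B=6, C=2) not in reachable set → no.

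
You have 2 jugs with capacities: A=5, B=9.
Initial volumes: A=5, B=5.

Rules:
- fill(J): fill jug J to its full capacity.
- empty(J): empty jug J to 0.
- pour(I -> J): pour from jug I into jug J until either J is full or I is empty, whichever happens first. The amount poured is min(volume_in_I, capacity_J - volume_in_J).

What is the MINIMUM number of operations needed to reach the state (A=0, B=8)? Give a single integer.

Answer: 8

Derivation:
BFS from (A=5, B=5). One shortest path:
  1. empty(A) -> (A=0 B=5)
  2. fill(B) -> (A=0 B=9)
  3. pour(B -> A) -> (A=5 B=4)
  4. empty(A) -> (A=0 B=4)
  5. pour(B -> A) -> (A=4 B=0)
  6. fill(B) -> (A=4 B=9)
  7. pour(B -> A) -> (A=5 B=8)
  8. empty(A) -> (A=0 B=8)
Reached target in 8 moves.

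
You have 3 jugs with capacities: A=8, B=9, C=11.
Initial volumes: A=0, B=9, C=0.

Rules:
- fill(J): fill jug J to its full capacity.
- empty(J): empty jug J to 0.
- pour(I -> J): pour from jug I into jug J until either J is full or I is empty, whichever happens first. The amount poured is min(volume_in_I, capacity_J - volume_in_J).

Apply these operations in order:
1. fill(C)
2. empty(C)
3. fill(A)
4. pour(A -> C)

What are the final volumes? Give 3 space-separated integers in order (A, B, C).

Answer: 0 9 8

Derivation:
Step 1: fill(C) -> (A=0 B=9 C=11)
Step 2: empty(C) -> (A=0 B=9 C=0)
Step 3: fill(A) -> (A=8 B=9 C=0)
Step 4: pour(A -> C) -> (A=0 B=9 C=8)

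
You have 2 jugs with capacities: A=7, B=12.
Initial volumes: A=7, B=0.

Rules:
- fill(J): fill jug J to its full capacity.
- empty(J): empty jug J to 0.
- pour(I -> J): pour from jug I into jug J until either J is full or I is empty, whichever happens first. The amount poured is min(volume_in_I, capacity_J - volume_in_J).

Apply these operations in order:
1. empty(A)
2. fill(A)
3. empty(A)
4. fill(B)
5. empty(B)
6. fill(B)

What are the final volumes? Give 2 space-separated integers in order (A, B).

Answer: 0 12

Derivation:
Step 1: empty(A) -> (A=0 B=0)
Step 2: fill(A) -> (A=7 B=0)
Step 3: empty(A) -> (A=0 B=0)
Step 4: fill(B) -> (A=0 B=12)
Step 5: empty(B) -> (A=0 B=0)
Step 6: fill(B) -> (A=0 B=12)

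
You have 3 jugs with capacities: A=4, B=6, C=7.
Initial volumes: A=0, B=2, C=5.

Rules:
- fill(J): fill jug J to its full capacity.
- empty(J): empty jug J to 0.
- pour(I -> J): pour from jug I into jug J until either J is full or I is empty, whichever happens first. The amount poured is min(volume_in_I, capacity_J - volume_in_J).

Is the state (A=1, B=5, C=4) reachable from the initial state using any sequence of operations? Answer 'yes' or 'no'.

Answer: no

Derivation:
BFS explored all 190 reachable states.
Reachable set includes: (0,0,0), (0,0,1), (0,0,2), (0,0,3), (0,0,4), (0,0,5), (0,0,6), (0,0,7), (0,1,0), (0,1,1), (0,1,2), (0,1,3) ...
Target (A=1, B=5, C=4) not in reachable set → no.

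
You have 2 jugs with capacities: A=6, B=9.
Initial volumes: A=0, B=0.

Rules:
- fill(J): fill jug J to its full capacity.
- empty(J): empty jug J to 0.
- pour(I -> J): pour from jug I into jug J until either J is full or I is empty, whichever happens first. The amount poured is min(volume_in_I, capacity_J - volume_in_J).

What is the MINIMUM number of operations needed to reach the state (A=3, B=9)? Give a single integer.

Answer: 4

Derivation:
BFS from (A=0, B=0). One shortest path:
  1. fill(A) -> (A=6 B=0)
  2. pour(A -> B) -> (A=0 B=6)
  3. fill(A) -> (A=6 B=6)
  4. pour(A -> B) -> (A=3 B=9)
Reached target in 4 moves.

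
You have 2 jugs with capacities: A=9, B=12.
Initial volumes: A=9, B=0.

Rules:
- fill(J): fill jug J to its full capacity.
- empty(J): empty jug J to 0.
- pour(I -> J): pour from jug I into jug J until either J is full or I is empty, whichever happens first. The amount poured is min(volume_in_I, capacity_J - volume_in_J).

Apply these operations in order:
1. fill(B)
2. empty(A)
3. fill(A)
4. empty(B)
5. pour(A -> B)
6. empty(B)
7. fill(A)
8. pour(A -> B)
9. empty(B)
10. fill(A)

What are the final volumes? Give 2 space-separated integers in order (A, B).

Answer: 9 0

Derivation:
Step 1: fill(B) -> (A=9 B=12)
Step 2: empty(A) -> (A=0 B=12)
Step 3: fill(A) -> (A=9 B=12)
Step 4: empty(B) -> (A=9 B=0)
Step 5: pour(A -> B) -> (A=0 B=9)
Step 6: empty(B) -> (A=0 B=0)
Step 7: fill(A) -> (A=9 B=0)
Step 8: pour(A -> B) -> (A=0 B=9)
Step 9: empty(B) -> (A=0 B=0)
Step 10: fill(A) -> (A=9 B=0)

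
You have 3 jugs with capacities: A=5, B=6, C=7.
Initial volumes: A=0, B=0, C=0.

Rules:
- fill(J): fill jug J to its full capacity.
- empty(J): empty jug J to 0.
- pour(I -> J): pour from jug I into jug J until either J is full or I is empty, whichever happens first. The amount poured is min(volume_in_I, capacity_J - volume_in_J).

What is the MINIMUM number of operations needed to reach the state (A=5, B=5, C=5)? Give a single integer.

BFS from (A=0, B=0, C=0). One shortest path:
  1. fill(A) -> (A=5 B=0 C=0)
  2. pour(A -> B) -> (A=0 B=5 C=0)
  3. fill(A) -> (A=5 B=5 C=0)
  4. pour(A -> C) -> (A=0 B=5 C=5)
  5. fill(A) -> (A=5 B=5 C=5)
Reached target in 5 moves.

Answer: 5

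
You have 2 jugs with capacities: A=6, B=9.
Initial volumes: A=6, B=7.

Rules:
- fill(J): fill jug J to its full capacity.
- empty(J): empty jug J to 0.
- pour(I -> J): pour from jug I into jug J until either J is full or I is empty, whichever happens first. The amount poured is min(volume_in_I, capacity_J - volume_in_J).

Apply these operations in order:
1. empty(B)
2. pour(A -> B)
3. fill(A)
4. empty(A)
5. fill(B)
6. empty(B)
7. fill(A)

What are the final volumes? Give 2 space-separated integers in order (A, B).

Step 1: empty(B) -> (A=6 B=0)
Step 2: pour(A -> B) -> (A=0 B=6)
Step 3: fill(A) -> (A=6 B=6)
Step 4: empty(A) -> (A=0 B=6)
Step 5: fill(B) -> (A=0 B=9)
Step 6: empty(B) -> (A=0 B=0)
Step 7: fill(A) -> (A=6 B=0)

Answer: 6 0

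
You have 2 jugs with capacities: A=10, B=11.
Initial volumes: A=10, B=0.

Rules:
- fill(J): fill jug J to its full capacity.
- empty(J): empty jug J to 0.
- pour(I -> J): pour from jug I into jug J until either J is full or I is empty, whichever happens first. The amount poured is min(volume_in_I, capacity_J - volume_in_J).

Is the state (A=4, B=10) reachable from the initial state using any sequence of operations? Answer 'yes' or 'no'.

Answer: no

Derivation:
BFS explored all 42 reachable states.
Reachable set includes: (0,0), (0,1), (0,2), (0,3), (0,4), (0,5), (0,6), (0,7), (0,8), (0,9), (0,10), (0,11) ...
Target (A=4, B=10) not in reachable set → no.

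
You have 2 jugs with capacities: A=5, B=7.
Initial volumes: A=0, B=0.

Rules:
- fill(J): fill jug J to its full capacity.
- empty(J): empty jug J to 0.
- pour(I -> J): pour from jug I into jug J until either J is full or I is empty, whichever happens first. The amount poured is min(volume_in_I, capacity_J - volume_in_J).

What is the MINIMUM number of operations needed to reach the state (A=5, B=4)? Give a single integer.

BFS from (A=0, B=0). One shortest path:
  1. fill(B) -> (A=0 B=7)
  2. pour(B -> A) -> (A=5 B=2)
  3. empty(A) -> (A=0 B=2)
  4. pour(B -> A) -> (A=2 B=0)
  5. fill(B) -> (A=2 B=7)
  6. pour(B -> A) -> (A=5 B=4)
Reached target in 6 moves.

Answer: 6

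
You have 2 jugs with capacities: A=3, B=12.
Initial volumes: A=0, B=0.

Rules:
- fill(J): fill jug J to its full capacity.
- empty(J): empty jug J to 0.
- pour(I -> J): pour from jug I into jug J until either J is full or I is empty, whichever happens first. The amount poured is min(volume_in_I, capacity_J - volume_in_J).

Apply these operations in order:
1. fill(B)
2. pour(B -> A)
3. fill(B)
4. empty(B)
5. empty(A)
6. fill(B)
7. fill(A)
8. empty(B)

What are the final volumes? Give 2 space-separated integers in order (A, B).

Step 1: fill(B) -> (A=0 B=12)
Step 2: pour(B -> A) -> (A=3 B=9)
Step 3: fill(B) -> (A=3 B=12)
Step 4: empty(B) -> (A=3 B=0)
Step 5: empty(A) -> (A=0 B=0)
Step 6: fill(B) -> (A=0 B=12)
Step 7: fill(A) -> (A=3 B=12)
Step 8: empty(B) -> (A=3 B=0)

Answer: 3 0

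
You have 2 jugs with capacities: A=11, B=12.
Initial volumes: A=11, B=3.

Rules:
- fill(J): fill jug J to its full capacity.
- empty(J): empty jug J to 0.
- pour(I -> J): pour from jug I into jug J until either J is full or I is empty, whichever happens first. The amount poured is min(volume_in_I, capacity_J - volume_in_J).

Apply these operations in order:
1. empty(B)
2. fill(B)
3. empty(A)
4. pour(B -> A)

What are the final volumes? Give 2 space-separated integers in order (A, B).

Answer: 11 1

Derivation:
Step 1: empty(B) -> (A=11 B=0)
Step 2: fill(B) -> (A=11 B=12)
Step 3: empty(A) -> (A=0 B=12)
Step 4: pour(B -> A) -> (A=11 B=1)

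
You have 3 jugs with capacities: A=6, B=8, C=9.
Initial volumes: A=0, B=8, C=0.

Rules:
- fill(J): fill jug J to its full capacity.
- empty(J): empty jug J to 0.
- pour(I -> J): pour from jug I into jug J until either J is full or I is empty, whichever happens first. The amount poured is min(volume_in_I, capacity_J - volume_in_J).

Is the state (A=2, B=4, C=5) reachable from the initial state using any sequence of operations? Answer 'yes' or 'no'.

BFS explored all 350 reachable states.
Reachable set includes: (0,0,0), (0,0,1), (0,0,2), (0,0,3), (0,0,4), (0,0,5), (0,0,6), (0,0,7), (0,0,8), (0,0,9), (0,1,0), (0,1,1) ...
Target (A=2, B=4, C=5) not in reachable set → no.

Answer: no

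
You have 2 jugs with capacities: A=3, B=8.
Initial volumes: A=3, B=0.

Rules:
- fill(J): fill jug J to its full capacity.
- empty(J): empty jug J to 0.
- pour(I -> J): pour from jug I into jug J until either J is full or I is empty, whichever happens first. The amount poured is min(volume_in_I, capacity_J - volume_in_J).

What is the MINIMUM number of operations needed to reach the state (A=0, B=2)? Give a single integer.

Answer: 6

Derivation:
BFS from (A=3, B=0). One shortest path:
  1. empty(A) -> (A=0 B=0)
  2. fill(B) -> (A=0 B=8)
  3. pour(B -> A) -> (A=3 B=5)
  4. empty(A) -> (A=0 B=5)
  5. pour(B -> A) -> (A=3 B=2)
  6. empty(A) -> (A=0 B=2)
Reached target in 6 moves.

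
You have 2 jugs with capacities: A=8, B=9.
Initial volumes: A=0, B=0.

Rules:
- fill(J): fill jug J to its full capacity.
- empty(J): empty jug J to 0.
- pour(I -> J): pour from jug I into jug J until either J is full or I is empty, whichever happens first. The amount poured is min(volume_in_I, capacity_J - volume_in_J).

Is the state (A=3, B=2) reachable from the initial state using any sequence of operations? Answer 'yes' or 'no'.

BFS explored all 34 reachable states.
Reachable set includes: (0,0), (0,1), (0,2), (0,3), (0,4), (0,5), (0,6), (0,7), (0,8), (0,9), (1,0), (1,9) ...
Target (A=3, B=2) not in reachable set → no.

Answer: no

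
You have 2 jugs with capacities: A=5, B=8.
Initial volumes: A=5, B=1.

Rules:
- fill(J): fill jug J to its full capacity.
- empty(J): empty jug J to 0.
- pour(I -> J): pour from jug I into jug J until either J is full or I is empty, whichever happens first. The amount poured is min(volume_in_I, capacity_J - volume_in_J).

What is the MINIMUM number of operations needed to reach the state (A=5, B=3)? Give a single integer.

BFS from (A=5, B=1). One shortest path:
  1. empty(A) -> (A=0 B=1)
  2. fill(B) -> (A=0 B=8)
  3. pour(B -> A) -> (A=5 B=3)
Reached target in 3 moves.

Answer: 3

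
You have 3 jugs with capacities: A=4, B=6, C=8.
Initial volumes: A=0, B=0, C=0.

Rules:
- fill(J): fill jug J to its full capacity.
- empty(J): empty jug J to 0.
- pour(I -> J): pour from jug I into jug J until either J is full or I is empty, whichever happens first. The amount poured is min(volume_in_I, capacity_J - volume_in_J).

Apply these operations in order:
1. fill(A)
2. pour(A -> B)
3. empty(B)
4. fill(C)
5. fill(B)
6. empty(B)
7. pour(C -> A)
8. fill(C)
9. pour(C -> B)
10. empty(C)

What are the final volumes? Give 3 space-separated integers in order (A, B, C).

Answer: 4 6 0

Derivation:
Step 1: fill(A) -> (A=4 B=0 C=0)
Step 2: pour(A -> B) -> (A=0 B=4 C=0)
Step 3: empty(B) -> (A=0 B=0 C=0)
Step 4: fill(C) -> (A=0 B=0 C=8)
Step 5: fill(B) -> (A=0 B=6 C=8)
Step 6: empty(B) -> (A=0 B=0 C=8)
Step 7: pour(C -> A) -> (A=4 B=0 C=4)
Step 8: fill(C) -> (A=4 B=0 C=8)
Step 9: pour(C -> B) -> (A=4 B=6 C=2)
Step 10: empty(C) -> (A=4 B=6 C=0)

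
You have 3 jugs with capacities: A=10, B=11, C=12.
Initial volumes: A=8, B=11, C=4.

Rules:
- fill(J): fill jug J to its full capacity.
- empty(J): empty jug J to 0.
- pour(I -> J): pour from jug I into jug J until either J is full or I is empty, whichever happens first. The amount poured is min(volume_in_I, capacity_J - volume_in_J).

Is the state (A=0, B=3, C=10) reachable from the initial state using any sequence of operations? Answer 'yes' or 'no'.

BFS from (A=8, B=11, C=4):
  1. pour(B -> C) -> (A=8 B=3 C=12)
  2. pour(C -> A) -> (A=10 B=3 C=10)
  3. empty(A) -> (A=0 B=3 C=10)
Target reached → yes.

Answer: yes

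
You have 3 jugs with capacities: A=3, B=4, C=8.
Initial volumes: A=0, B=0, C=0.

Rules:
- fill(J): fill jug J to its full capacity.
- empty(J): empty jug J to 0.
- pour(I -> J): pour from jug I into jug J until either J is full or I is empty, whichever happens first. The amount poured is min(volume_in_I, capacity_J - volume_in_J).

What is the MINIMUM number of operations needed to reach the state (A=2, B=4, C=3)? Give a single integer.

Answer: 6

Derivation:
BFS from (A=0, B=0, C=0). One shortest path:
  1. fill(A) -> (A=3 B=0 C=0)
  2. pour(A -> B) -> (A=0 B=3 C=0)
  3. fill(A) -> (A=3 B=3 C=0)
  4. pour(A -> C) -> (A=0 B=3 C=3)
  5. fill(A) -> (A=3 B=3 C=3)
  6. pour(A -> B) -> (A=2 B=4 C=3)
Reached target in 6 moves.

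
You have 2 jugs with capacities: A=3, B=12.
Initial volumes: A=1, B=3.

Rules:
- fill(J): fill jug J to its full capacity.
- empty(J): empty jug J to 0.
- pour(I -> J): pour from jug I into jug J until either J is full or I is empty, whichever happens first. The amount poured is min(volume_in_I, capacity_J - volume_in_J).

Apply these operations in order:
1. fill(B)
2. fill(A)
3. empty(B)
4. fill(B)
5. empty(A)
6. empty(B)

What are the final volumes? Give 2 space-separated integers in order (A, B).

Answer: 0 0

Derivation:
Step 1: fill(B) -> (A=1 B=12)
Step 2: fill(A) -> (A=3 B=12)
Step 3: empty(B) -> (A=3 B=0)
Step 4: fill(B) -> (A=3 B=12)
Step 5: empty(A) -> (A=0 B=12)
Step 6: empty(B) -> (A=0 B=0)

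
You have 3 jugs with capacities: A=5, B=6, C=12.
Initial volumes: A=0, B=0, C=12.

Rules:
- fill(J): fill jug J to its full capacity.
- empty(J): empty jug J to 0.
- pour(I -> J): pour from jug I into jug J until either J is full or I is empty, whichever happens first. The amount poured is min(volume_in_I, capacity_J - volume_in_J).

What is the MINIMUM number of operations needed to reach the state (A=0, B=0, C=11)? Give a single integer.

Answer: 4

Derivation:
BFS from (A=0, B=0, C=12). One shortest path:
  1. fill(A) -> (A=5 B=0 C=12)
  2. pour(A -> B) -> (A=0 B=5 C=12)
  3. pour(C -> B) -> (A=0 B=6 C=11)
  4. empty(B) -> (A=0 B=0 C=11)
Reached target in 4 moves.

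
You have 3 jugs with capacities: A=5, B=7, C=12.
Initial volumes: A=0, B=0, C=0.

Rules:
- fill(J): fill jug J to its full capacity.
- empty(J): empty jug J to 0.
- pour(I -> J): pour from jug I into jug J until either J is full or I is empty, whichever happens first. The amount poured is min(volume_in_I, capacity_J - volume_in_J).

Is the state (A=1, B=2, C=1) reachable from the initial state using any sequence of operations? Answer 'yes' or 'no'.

Answer: no

Derivation:
BFS explored all 360 reachable states.
Reachable set includes: (0,0,0), (0,0,1), (0,0,2), (0,0,3), (0,0,4), (0,0,5), (0,0,6), (0,0,7), (0,0,8), (0,0,9), (0,0,10), (0,0,11) ...
Target (A=1, B=2, C=1) not in reachable set → no.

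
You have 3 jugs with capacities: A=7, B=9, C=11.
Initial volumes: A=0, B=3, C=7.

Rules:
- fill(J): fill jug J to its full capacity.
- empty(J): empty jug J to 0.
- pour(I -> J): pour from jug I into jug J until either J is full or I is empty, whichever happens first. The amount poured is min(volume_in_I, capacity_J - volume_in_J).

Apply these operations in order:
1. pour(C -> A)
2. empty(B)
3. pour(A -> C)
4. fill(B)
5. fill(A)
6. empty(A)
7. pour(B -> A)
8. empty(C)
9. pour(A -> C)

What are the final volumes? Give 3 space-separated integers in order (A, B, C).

Step 1: pour(C -> A) -> (A=7 B=3 C=0)
Step 2: empty(B) -> (A=7 B=0 C=0)
Step 3: pour(A -> C) -> (A=0 B=0 C=7)
Step 4: fill(B) -> (A=0 B=9 C=7)
Step 5: fill(A) -> (A=7 B=9 C=7)
Step 6: empty(A) -> (A=0 B=9 C=7)
Step 7: pour(B -> A) -> (A=7 B=2 C=7)
Step 8: empty(C) -> (A=7 B=2 C=0)
Step 9: pour(A -> C) -> (A=0 B=2 C=7)

Answer: 0 2 7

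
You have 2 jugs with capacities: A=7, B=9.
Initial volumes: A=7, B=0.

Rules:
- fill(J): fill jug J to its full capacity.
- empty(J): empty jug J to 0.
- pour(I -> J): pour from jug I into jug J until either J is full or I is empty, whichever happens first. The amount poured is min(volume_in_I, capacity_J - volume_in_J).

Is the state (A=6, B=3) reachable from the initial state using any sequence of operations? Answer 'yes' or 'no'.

Answer: no

Derivation:
BFS explored all 32 reachable states.
Reachable set includes: (0,0), (0,1), (0,2), (0,3), (0,4), (0,5), (0,6), (0,7), (0,8), (0,9), (1,0), (1,9) ...
Target (A=6, B=3) not in reachable set → no.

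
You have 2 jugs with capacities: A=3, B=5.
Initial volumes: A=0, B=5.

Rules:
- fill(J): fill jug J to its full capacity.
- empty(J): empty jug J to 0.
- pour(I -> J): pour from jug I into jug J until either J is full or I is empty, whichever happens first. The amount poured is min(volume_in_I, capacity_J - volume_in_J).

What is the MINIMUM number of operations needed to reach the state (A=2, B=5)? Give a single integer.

Answer: 4

Derivation:
BFS from (A=0, B=5). One shortest path:
  1. pour(B -> A) -> (A=3 B=2)
  2. empty(A) -> (A=0 B=2)
  3. pour(B -> A) -> (A=2 B=0)
  4. fill(B) -> (A=2 B=5)
Reached target in 4 moves.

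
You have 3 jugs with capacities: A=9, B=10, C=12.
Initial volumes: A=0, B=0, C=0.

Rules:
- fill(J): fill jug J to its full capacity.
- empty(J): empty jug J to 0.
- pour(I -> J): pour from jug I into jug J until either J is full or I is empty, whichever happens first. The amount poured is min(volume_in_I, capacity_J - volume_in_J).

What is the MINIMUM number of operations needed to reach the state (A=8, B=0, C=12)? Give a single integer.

Answer: 5

Derivation:
BFS from (A=0, B=0, C=0). One shortest path:
  1. fill(B) -> (A=0 B=10 C=0)
  2. pour(B -> C) -> (A=0 B=0 C=10)
  3. fill(B) -> (A=0 B=10 C=10)
  4. pour(B -> C) -> (A=0 B=8 C=12)
  5. pour(B -> A) -> (A=8 B=0 C=12)
Reached target in 5 moves.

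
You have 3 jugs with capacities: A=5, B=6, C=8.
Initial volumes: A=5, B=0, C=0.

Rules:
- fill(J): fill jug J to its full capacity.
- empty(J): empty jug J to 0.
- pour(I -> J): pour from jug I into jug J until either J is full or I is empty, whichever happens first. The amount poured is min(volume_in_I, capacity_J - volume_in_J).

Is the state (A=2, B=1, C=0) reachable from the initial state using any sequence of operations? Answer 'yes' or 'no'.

BFS from (A=5, B=0, C=0):
  1. fill(B) -> (A=5 B=6 C=0)
  2. pour(A -> C) -> (A=0 B=6 C=5)
  3. pour(B -> A) -> (A=5 B=1 C=5)
  4. pour(A -> C) -> (A=2 B=1 C=8)
  5. empty(C) -> (A=2 B=1 C=0)
Target reached → yes.

Answer: yes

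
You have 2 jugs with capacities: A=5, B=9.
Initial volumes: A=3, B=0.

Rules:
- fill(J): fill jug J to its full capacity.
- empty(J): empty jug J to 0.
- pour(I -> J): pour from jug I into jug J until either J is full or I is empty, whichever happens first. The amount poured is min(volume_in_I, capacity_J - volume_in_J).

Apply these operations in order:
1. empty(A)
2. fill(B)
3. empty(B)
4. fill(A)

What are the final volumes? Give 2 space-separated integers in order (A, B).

Answer: 5 0

Derivation:
Step 1: empty(A) -> (A=0 B=0)
Step 2: fill(B) -> (A=0 B=9)
Step 3: empty(B) -> (A=0 B=0)
Step 4: fill(A) -> (A=5 B=0)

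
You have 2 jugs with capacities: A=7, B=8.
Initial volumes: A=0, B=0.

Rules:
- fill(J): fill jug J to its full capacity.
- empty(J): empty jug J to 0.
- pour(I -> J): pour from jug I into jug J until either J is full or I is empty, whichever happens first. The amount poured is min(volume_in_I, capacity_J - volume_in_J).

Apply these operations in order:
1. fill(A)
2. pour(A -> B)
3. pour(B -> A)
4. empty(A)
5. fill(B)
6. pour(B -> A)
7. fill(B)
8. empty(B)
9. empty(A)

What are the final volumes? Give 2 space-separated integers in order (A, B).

Answer: 0 0

Derivation:
Step 1: fill(A) -> (A=7 B=0)
Step 2: pour(A -> B) -> (A=0 B=7)
Step 3: pour(B -> A) -> (A=7 B=0)
Step 4: empty(A) -> (A=0 B=0)
Step 5: fill(B) -> (A=0 B=8)
Step 6: pour(B -> A) -> (A=7 B=1)
Step 7: fill(B) -> (A=7 B=8)
Step 8: empty(B) -> (A=7 B=0)
Step 9: empty(A) -> (A=0 B=0)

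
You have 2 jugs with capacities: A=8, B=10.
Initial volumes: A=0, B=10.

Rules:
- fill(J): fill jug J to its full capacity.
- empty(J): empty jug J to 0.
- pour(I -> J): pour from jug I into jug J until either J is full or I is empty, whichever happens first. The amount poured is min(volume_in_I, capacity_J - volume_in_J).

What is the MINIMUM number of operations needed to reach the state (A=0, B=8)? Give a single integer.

Answer: 3

Derivation:
BFS from (A=0, B=10). One shortest path:
  1. fill(A) -> (A=8 B=10)
  2. empty(B) -> (A=8 B=0)
  3. pour(A -> B) -> (A=0 B=8)
Reached target in 3 moves.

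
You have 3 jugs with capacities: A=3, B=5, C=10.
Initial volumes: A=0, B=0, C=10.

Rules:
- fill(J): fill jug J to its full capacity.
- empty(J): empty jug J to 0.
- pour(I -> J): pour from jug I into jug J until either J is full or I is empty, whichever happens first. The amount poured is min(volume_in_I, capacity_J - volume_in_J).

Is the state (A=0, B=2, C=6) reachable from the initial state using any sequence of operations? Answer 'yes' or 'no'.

Answer: yes

Derivation:
BFS from (A=0, B=0, C=10):
  1. fill(A) -> (A=3 B=0 C=10)
  2. fill(B) -> (A=3 B=5 C=10)
  3. empty(C) -> (A=3 B=5 C=0)
  4. pour(A -> C) -> (A=0 B=5 C=3)
  5. pour(B -> A) -> (A=3 B=2 C=3)
  6. pour(A -> C) -> (A=0 B=2 C=6)
Target reached → yes.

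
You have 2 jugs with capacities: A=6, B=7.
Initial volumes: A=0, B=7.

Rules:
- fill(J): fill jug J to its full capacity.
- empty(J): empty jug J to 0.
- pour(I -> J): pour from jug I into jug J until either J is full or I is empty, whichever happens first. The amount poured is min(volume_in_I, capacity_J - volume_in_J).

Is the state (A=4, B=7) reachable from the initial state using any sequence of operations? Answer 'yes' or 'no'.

Answer: yes

Derivation:
BFS from (A=0, B=7):
  1. fill(A) -> (A=6 B=7)
  2. empty(B) -> (A=6 B=0)
  3. pour(A -> B) -> (A=0 B=6)
  4. fill(A) -> (A=6 B=6)
  5. pour(A -> B) -> (A=5 B=7)
  6. empty(B) -> (A=5 B=0)
  7. pour(A -> B) -> (A=0 B=5)
  8. fill(A) -> (A=6 B=5)
  9. pour(A -> B) -> (A=4 B=7)
Target reached → yes.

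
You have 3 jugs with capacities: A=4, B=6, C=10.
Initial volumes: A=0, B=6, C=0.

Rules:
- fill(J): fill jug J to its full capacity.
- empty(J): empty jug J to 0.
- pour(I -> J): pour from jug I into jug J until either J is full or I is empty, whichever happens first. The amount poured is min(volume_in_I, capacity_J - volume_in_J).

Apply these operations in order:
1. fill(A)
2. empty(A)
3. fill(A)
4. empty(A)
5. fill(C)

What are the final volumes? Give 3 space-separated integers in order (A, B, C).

Step 1: fill(A) -> (A=4 B=6 C=0)
Step 2: empty(A) -> (A=0 B=6 C=0)
Step 3: fill(A) -> (A=4 B=6 C=0)
Step 4: empty(A) -> (A=0 B=6 C=0)
Step 5: fill(C) -> (A=0 B=6 C=10)

Answer: 0 6 10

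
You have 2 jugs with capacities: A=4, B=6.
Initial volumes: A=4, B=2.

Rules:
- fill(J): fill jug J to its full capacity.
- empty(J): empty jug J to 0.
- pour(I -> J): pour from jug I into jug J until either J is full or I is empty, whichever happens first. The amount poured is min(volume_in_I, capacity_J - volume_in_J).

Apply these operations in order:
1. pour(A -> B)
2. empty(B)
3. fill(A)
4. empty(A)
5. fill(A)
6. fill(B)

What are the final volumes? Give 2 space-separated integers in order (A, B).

Step 1: pour(A -> B) -> (A=0 B=6)
Step 2: empty(B) -> (A=0 B=0)
Step 3: fill(A) -> (A=4 B=0)
Step 4: empty(A) -> (A=0 B=0)
Step 5: fill(A) -> (A=4 B=0)
Step 6: fill(B) -> (A=4 B=6)

Answer: 4 6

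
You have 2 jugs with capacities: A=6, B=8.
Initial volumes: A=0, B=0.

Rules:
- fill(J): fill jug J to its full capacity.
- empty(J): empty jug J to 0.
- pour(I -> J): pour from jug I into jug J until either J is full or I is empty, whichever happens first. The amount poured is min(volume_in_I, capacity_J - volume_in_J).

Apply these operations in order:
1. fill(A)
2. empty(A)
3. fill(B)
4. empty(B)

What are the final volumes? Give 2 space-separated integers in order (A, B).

Step 1: fill(A) -> (A=6 B=0)
Step 2: empty(A) -> (A=0 B=0)
Step 3: fill(B) -> (A=0 B=8)
Step 4: empty(B) -> (A=0 B=0)

Answer: 0 0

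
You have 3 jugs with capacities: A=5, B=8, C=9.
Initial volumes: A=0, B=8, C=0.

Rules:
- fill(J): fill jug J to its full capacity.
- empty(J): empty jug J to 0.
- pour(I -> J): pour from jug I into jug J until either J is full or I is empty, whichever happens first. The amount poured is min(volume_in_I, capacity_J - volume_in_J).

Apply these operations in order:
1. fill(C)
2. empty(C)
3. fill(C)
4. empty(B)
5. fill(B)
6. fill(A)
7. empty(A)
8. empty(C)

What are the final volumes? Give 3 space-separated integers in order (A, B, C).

Step 1: fill(C) -> (A=0 B=8 C=9)
Step 2: empty(C) -> (A=0 B=8 C=0)
Step 3: fill(C) -> (A=0 B=8 C=9)
Step 4: empty(B) -> (A=0 B=0 C=9)
Step 5: fill(B) -> (A=0 B=8 C=9)
Step 6: fill(A) -> (A=5 B=8 C=9)
Step 7: empty(A) -> (A=0 B=8 C=9)
Step 8: empty(C) -> (A=0 B=8 C=0)

Answer: 0 8 0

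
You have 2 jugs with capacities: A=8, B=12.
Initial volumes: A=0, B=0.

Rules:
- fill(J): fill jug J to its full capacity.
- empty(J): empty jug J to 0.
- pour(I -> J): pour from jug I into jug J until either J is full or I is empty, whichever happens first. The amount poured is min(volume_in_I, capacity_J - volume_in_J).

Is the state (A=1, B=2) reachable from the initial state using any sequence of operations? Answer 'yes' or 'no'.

Answer: no

Derivation:
BFS explored all 10 reachable states.
Reachable set includes: (0,0), (0,4), (0,8), (0,12), (4,0), (4,12), (8,0), (8,4), (8,8), (8,12)
Target (A=1, B=2) not in reachable set → no.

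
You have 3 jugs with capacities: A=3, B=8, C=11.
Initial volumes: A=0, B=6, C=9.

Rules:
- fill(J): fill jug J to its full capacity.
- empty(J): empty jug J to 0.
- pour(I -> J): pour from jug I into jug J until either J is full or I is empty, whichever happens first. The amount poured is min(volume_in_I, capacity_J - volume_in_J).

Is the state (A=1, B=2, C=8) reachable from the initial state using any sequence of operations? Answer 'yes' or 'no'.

Answer: no

Derivation:
BFS explored all 292 reachable states.
Reachable set includes: (0,0,0), (0,0,1), (0,0,2), (0,0,3), (0,0,4), (0,0,5), (0,0,6), (0,0,7), (0,0,8), (0,0,9), (0,0,10), (0,0,11) ...
Target (A=1, B=2, C=8) not in reachable set → no.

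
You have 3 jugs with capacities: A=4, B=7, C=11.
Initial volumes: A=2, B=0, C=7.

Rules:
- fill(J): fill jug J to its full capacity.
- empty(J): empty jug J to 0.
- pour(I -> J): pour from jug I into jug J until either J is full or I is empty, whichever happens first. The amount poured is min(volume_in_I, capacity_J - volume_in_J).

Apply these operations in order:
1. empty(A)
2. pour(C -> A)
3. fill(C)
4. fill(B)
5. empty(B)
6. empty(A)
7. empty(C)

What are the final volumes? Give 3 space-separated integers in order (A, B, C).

Step 1: empty(A) -> (A=0 B=0 C=7)
Step 2: pour(C -> A) -> (A=4 B=0 C=3)
Step 3: fill(C) -> (A=4 B=0 C=11)
Step 4: fill(B) -> (A=4 B=7 C=11)
Step 5: empty(B) -> (A=4 B=0 C=11)
Step 6: empty(A) -> (A=0 B=0 C=11)
Step 7: empty(C) -> (A=0 B=0 C=0)

Answer: 0 0 0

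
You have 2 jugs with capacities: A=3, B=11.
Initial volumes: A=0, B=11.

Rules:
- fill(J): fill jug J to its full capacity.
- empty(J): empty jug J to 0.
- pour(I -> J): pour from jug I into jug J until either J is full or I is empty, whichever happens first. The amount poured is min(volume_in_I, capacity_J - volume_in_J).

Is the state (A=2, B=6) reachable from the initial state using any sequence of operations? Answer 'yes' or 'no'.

BFS explored all 28 reachable states.
Reachable set includes: (0,0), (0,1), (0,2), (0,3), (0,4), (0,5), (0,6), (0,7), (0,8), (0,9), (0,10), (0,11) ...
Target (A=2, B=6) not in reachable set → no.

Answer: no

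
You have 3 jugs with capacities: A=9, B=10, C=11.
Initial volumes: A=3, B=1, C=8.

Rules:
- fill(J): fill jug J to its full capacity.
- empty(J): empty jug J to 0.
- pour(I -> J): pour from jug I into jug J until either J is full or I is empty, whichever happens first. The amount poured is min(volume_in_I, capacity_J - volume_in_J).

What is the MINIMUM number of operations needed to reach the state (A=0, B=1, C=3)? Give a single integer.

BFS from (A=3, B=1, C=8). One shortest path:
  1. empty(C) -> (A=3 B=1 C=0)
  2. pour(A -> C) -> (A=0 B=1 C=3)
Reached target in 2 moves.

Answer: 2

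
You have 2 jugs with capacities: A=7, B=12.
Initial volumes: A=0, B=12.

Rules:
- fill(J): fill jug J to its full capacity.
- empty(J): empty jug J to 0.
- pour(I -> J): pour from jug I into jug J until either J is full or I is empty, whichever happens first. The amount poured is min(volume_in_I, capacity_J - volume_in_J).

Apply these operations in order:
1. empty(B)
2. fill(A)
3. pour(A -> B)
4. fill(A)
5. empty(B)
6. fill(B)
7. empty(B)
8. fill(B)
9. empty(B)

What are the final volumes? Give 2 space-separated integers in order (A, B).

Answer: 7 0

Derivation:
Step 1: empty(B) -> (A=0 B=0)
Step 2: fill(A) -> (A=7 B=0)
Step 3: pour(A -> B) -> (A=0 B=7)
Step 4: fill(A) -> (A=7 B=7)
Step 5: empty(B) -> (A=7 B=0)
Step 6: fill(B) -> (A=7 B=12)
Step 7: empty(B) -> (A=7 B=0)
Step 8: fill(B) -> (A=7 B=12)
Step 9: empty(B) -> (A=7 B=0)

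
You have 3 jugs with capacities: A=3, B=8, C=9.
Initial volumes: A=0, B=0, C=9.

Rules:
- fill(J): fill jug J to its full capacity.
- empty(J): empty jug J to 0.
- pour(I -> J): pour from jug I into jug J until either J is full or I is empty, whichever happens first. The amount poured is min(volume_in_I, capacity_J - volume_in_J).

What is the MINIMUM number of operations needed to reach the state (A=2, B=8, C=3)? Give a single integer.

Answer: 8

Derivation:
BFS from (A=0, B=0, C=9). One shortest path:
  1. fill(B) -> (A=0 B=8 C=9)
  2. empty(C) -> (A=0 B=8 C=0)
  3. pour(B -> A) -> (A=3 B=5 C=0)
  4. empty(A) -> (A=0 B=5 C=0)
  5. pour(B -> A) -> (A=3 B=2 C=0)
  6. pour(A -> C) -> (A=0 B=2 C=3)
  7. pour(B -> A) -> (A=2 B=0 C=3)
  8. fill(B) -> (A=2 B=8 C=3)
Reached target in 8 moves.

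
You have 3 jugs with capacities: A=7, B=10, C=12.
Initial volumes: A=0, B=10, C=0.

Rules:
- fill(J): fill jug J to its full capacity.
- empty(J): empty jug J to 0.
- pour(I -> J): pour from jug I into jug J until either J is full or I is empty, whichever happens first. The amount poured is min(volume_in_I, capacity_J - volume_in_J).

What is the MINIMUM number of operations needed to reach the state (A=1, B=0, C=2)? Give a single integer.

BFS from (A=0, B=10, C=0). One shortest path:
  1. pour(B -> A) -> (A=7 B=3 C=0)
  2. empty(A) -> (A=0 B=3 C=0)
  3. pour(B -> A) -> (A=3 B=0 C=0)
  4. fill(B) -> (A=3 B=10 C=0)
  5. pour(B -> C) -> (A=3 B=0 C=10)
  6. pour(A -> C) -> (A=1 B=0 C=12)
  7. pour(C -> B) -> (A=1 B=10 C=2)
  8. empty(B) -> (A=1 B=0 C=2)
Reached target in 8 moves.

Answer: 8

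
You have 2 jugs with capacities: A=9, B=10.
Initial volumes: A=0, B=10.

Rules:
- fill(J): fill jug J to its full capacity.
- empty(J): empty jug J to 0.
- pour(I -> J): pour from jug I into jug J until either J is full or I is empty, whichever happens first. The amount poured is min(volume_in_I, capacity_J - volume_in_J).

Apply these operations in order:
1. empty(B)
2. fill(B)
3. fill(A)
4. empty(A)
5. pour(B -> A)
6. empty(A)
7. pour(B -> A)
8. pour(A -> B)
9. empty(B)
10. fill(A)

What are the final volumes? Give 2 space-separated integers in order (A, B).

Step 1: empty(B) -> (A=0 B=0)
Step 2: fill(B) -> (A=0 B=10)
Step 3: fill(A) -> (A=9 B=10)
Step 4: empty(A) -> (A=0 B=10)
Step 5: pour(B -> A) -> (A=9 B=1)
Step 6: empty(A) -> (A=0 B=1)
Step 7: pour(B -> A) -> (A=1 B=0)
Step 8: pour(A -> B) -> (A=0 B=1)
Step 9: empty(B) -> (A=0 B=0)
Step 10: fill(A) -> (A=9 B=0)

Answer: 9 0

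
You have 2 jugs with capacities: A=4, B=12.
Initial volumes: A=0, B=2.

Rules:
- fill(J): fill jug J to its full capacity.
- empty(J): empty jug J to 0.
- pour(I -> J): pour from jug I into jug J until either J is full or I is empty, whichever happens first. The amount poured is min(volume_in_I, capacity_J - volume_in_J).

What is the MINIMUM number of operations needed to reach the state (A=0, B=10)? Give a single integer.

BFS from (A=0, B=2). One shortest path:
  1. fill(A) -> (A=4 B=2)
  2. pour(A -> B) -> (A=0 B=6)
  3. fill(A) -> (A=4 B=6)
  4. pour(A -> B) -> (A=0 B=10)
Reached target in 4 moves.

Answer: 4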